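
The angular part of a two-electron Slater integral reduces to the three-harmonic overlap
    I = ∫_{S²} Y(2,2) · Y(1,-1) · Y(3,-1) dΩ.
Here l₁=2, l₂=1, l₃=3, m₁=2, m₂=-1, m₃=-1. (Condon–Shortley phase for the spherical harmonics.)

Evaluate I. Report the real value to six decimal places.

-0.082589

Rules hold: Σm=0, L=6 even, 1≤3≤3.
N = 5·3·7 = 105
Δ = 0!·4!·2!/7! = 1/105
Racah Σ t=0..0: t=0:+1/4 = 1/4
⇒ 3j(2 1 3; 0 0 0)² = 3/35, sgn -1
Racah Σ t=0..0: t=0:+1/48 = 1/48
⇒ 3j(2 1 3; 2 -1 -1)² = 1/105, sgn +1
4πI² = N·(3j₀)²·(3jₘ)² = 3/35
I = -1·√(0.0857143/4π) = -0.08258890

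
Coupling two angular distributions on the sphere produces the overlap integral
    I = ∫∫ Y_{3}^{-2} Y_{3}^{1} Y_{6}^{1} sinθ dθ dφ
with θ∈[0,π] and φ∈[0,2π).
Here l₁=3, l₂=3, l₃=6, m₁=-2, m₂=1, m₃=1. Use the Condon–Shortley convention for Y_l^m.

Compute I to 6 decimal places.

m-sum 0 ✓  L=12 even ✓  0≤6≤6 ✓
Π(2lᵢ+1) = 7×7×13 = 637
triangle coeff Δ(3,3,6) = 1/12012
Σ_t [0,0]: t=0:+1/1296 = 1/1296
(3j)²=100/3003 [(3 3 6; 0 0 0)], sign=+1
Σ_t [0,0]: t=0:+1/5760 = 1/5760
(3j)²=5/572 [(3 3 6; -2 1 1)], sign=-1
⇒ 4πI² = 875/4719
I = (-1)√(875/4719/(4π)) = -0.12147142

-0.121471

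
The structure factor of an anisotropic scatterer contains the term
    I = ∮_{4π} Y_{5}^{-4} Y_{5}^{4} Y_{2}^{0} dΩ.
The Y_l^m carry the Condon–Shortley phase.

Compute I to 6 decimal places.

-0.097044

Checks pass: Σm=0; 12 even; l₃=2∈[0,10].
(2·5+1)(2·5+1)(2·2+1) = 605
Δ: 8! 2! 2! / 13! → 1/38610
sum: t=3:−1/2880 t=4:+1/576 t=5:−1/2880 = 1/960
3j²(5 5 2; 0 0 0) = Δ·Π!·Σ² = 10/429  (sign +1)
sum: t=7:−1/20160 t=8:+1/40320 = -1/40320
3j²(5 5 2; -4 4 0) = Δ·Π!·Σ² = 6/715  (sign -1)
combine: 4πI² = 605·10/429·6/715 = 20/169
take √, sign -1: I = -0.09704356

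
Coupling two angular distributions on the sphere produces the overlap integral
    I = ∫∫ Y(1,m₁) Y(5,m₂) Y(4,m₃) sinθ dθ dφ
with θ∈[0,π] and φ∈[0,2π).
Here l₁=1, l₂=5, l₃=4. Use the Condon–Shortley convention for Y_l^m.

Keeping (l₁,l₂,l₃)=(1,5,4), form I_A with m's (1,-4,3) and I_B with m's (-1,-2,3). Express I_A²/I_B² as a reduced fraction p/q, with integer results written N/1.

12/1

l's match ⇒ only the (l;m) 3-j factors differ between A and B.
A: triangle coeff Δ(1,5,4) = 1/495; Σ_t [0,0]: t=0:+1/10080 = 1/10080; (3j)²=4/55 [(1 5 4; 1 -4 3)], sign=-1
B: triangle coeff Δ(1,5,4) = 1/495; Σ_t [2,2]: t=2:+1/10080 = 1/10080; (3j)²=1/165 [(1 5 4; -1 -2 3)], sign=-1
I_A²/I_B² = (4/55)/(1/165) = 12/1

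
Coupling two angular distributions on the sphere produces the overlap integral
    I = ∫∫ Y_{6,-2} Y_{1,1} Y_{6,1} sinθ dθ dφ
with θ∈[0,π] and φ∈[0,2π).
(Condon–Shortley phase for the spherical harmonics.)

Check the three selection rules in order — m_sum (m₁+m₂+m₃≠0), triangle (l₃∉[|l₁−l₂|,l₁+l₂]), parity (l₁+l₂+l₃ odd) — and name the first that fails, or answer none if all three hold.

azimuthal sum: -2 + 1 + 1 = 0  ✓
5 ≤ 6 ≤ 7 (triangle on l)  ✓
L = 6 + 1 + 6 = 13 (odd)  ✗

parity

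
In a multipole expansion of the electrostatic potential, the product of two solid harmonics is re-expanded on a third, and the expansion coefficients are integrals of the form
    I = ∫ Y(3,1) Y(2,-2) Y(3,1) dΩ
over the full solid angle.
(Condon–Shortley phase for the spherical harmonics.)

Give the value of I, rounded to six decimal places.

0.206013

Checks pass: Σm=0; 8 even; l₃=3∈[1,5].
(2·3+1)(2·2+1)(2·3+1) = 245
Δ: 2! 4! 2! / 9! → 1/3780
sum: t=0:+1/24 t=1:−1/4 t=2:+1/24 = -1/6
3j²(3 2 3; 0 0 0) = Δ·Π!·Σ² = 4/105  (sign +1)
sum: t=0:+1/16 = 1/16
3j²(3 2 3; 1 -2 1) = Δ·Π!·Σ² = 2/35  (sign +1)
combine: 4πI² = 245·4/105·2/35 = 8/15
take √, sign +1: I = 0.20601291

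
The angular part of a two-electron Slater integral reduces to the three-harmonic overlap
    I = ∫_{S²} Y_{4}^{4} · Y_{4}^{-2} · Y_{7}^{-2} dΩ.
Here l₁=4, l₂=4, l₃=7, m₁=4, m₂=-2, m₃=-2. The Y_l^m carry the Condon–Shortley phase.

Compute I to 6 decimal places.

0.000000

l₁+l₂+l₃=15 is odd: 3j(l;000)=0 ⇒ I=0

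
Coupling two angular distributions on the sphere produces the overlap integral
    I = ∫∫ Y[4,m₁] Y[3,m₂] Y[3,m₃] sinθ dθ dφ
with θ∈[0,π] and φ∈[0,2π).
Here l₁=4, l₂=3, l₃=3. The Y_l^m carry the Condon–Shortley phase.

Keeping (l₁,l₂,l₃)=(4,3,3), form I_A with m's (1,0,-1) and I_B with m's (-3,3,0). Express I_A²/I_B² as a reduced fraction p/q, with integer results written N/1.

5/21

l's match ⇒ only the (l;m) 3-j factors differ between A and B.
A: triangle coeff Δ(4,3,3) = 1/34650; Σ_t [1,3]: t=1:−1/48 t=2:+1/24 t=3:−1/288 = 5/288; (3j)²=5/462 [(4 3 3; 1 0 -1)], sign=+1
B: triangle coeff Δ(4,3,3) = 1/34650; Σ_t [4,4]: t=4:+1/288 = 1/288; (3j)²=1/22 [(4 3 3; -3 3 0)], sign=-1
I_A²/I_B² = (5/462)/(1/22) = 5/21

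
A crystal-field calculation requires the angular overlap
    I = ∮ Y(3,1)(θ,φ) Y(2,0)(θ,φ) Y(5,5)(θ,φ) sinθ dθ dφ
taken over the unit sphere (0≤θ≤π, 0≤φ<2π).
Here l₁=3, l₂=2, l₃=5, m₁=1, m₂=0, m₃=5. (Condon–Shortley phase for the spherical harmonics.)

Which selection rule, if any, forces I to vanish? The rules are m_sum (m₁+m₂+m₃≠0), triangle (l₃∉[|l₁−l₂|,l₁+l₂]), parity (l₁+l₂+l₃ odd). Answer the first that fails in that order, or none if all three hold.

m_sum

azimuthal sum: 1 + 0 + 5 = 6  ✗
1 ≤ 5 ≤ 5 (triangle on l)
L = 3 + 2 + 5 = 10 (even)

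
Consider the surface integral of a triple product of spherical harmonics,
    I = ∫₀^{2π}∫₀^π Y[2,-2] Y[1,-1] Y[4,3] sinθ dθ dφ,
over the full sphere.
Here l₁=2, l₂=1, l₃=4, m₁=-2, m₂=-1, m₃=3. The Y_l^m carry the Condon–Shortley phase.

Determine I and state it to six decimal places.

0.000000

triangle: need 1≤l₃≤3, have 4; I=0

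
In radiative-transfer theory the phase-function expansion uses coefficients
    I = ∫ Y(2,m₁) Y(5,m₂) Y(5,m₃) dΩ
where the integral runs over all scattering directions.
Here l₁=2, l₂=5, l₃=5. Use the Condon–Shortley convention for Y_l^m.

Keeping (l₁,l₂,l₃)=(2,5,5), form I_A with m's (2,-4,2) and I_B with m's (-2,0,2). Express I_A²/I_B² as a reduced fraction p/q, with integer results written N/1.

18/35

Same 2,5,5: normalisation and zero-m 3j drop out of the ratio.
A: Δ: 2! 2! 8! / 13! → 1/38610; sum: t=0:+1/20160 = 1/20160; 3j²(2 5 5; 2 -4 2) = Δ·Π!·Σ² = 12/715  (sign -1)
B: Δ: 2! 2! 8! / 13! → 1/38610; sum: t=2:+1/2880 = 1/2880; 3j²(2 5 5; -2 0 2) = Δ·Π!·Σ² = 14/429  (sign -1)
I_A²/I_B² = (12/715)/(14/429) = 18/35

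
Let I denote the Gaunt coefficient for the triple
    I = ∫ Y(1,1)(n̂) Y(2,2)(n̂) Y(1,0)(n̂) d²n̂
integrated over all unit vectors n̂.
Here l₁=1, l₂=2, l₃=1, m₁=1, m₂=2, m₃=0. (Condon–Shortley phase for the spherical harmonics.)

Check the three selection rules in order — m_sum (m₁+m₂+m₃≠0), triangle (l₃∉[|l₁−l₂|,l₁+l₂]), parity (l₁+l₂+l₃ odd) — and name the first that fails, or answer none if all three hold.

azimuthal sum: 1 + 2 + 0 = 3  ✗
1 ≤ 1 ≤ 3 (triangle on l)
L = 1 + 2 + 1 = 4 (even)

m_sum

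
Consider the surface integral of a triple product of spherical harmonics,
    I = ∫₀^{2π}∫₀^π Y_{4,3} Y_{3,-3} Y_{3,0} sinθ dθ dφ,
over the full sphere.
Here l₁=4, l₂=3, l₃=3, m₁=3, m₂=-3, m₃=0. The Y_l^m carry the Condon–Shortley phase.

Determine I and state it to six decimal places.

Checks pass: Σm=0; 10 even; l₃=3∈[1,7].
(2·4+1)(2·3+1)(2·3+1) = 441
Δ: 4! 4! 2! / 11! → 1/34650
sum: t=1:−1/72 t=2:+1/16 t=3:−1/72 = 5/144
3j²(4 3 3; 0 0 0) = Δ·Π!·Σ² = 2/77  (sign -1)
sum: t=0:+1/288 = 1/288
3j²(4 3 3; 3 -3 0) = Δ·Π!·Σ² = 1/22  (sign -1)
combine: 4πI² = 441·2/77·1/22 = 63/121
take √, sign +1: I = 0.20355073

0.203551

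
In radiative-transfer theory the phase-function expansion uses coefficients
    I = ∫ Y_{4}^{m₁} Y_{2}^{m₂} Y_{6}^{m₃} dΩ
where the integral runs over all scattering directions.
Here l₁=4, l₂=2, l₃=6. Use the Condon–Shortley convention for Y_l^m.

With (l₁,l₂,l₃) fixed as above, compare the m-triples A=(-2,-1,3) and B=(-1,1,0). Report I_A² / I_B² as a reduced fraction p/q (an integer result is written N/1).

l's match ⇒ only the (l;m) 3-j factors differ between A and B.
A: triangle coeff Δ(4,2,6) = 1/6435; Σ_t [0,0]: t=0:+1/8640 = 1/8640; (3j)²=28/715 [(4 2 6; -2 -1 3)], sign=-1
B: triangle coeff Δ(4,2,6) = 1/6435; Σ_t [0,0]: t=0:+1/4320 = 1/4320; (3j)²=8/429 [(4 2 6; -1 1 0)], sign=+1
I_A²/I_B² = (28/715)/(8/429) = 21/10

21/10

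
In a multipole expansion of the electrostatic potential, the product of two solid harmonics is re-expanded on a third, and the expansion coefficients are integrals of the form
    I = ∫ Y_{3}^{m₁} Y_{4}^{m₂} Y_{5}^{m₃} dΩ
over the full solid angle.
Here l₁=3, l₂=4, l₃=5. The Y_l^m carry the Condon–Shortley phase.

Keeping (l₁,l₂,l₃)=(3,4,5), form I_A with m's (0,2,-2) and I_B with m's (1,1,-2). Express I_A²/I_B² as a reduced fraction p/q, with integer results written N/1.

Same 3,4,5: normalisation and zero-m 3j drop out of the ratio.
A: Δ: 2! 4! 6! / 13! → 1/180180; sum: t=0:+1/8640 t=1:−1/480 t=2:+1/576 = -1/4320; 3j²(3 4 5; 0 2 -2) = Δ·Π!·Σ² = 1/2145  (sign +1)
B: Δ: 2! 4! 6! / 13! → 1/180180; sum: t=0:+1/960 t=1:−1/288 t=2:+1/1728 = -1/540; 3j²(3 4 5; 1 1 -2) = Δ·Π!·Σ² = 128/6435  (sign +1)
I_A²/I_B² = (1/2145)/(128/6435) = 3/128

3/128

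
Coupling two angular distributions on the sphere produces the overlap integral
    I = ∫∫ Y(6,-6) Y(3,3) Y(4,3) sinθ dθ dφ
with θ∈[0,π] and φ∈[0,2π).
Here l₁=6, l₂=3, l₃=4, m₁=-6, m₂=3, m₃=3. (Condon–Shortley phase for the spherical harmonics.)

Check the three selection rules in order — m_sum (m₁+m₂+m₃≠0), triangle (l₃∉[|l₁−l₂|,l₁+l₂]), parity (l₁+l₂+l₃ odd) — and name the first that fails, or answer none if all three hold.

parity

Σmᵢ = 0  ✓
l₃∈[|l₁−l₂|,l₁+l₂]=[3,9], have l₃=4  ✓
Σlᵢ = 13 ⇒ odd  ✗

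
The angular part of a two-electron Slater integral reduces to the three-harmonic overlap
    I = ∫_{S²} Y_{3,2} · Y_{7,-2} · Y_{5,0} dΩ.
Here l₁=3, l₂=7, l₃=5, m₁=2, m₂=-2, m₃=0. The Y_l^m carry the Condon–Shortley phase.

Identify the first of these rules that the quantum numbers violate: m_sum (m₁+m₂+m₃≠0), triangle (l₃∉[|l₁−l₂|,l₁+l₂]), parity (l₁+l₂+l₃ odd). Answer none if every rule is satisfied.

m₁+m₂+m₃ = 2 − 2 + 0 = 0  ✓
triangle: |3−7|=4 ≤ l₃=5 ≤ 3+7=10  ✓
parity: l₁+l₂+l₃ = 15 is odd  ✗

parity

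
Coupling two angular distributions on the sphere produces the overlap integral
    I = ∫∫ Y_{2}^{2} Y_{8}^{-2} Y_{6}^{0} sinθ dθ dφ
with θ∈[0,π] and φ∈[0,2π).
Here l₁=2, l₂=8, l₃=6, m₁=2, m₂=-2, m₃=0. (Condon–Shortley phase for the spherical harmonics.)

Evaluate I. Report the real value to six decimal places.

0.122977

Checks pass: Σm=0; 16 even; l₃=6∈[6,10].
(2·2+1)(2·8+1)(2·6+1) = 1105
Δ: 4! 0! 12! / 17! → 1/30940
sum: t=2:+1/2073600 = 1/2073600
3j²(2 8 6; 0 0 0) = Δ·Π!·Σ² = 28/1105  (sign +1)
sum: t=0:+1/12441600 = 1/12441600
3j²(2 8 6; 2 -2 0) = Δ·Π!·Σ² = 3/442  (sign +1)
combine: 4πI² = 1105·28/1105·3/442 = 42/221
take √, sign +1: I = 0.12297691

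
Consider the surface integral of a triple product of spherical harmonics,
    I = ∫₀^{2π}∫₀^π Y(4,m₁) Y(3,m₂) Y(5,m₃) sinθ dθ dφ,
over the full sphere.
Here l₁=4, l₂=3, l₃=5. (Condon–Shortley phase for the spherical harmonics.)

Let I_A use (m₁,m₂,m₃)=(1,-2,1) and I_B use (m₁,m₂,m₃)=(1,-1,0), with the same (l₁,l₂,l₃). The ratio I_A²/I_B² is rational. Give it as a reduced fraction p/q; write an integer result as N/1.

625/3

Same 4,3,5: normalisation and zero-m 3j drop out of the ratio.
A: Δ: 2! 6! 4! / 13! → 1/180180; sum: t=0:+1/432 t=1:−1/1152 = 5/3456; 3j²(4 3 5; 1 -2 1) = Δ·Π!·Σ² = 625/36036  (sign +1)
B: Δ: 2! 6! 4! / 13! → 1/180180; sum: t=0:+1/288 t=1:−1/288 t=2:+1/5760 = 1/5760; 3j²(4 3 5; 1 -1 0) = Δ·Π!·Σ² = 1/12012  (sign -1)
I_A²/I_B² = (625/36036)/(1/12012) = 625/3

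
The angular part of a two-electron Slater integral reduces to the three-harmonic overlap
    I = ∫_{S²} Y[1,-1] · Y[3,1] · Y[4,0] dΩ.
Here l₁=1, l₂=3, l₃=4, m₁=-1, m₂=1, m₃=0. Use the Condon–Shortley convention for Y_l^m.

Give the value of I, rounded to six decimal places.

Checks pass: Σm=0; 8 even; l₃=4∈[2,4].
(2·1+1)(2·3+1)(2·4+1) = 189
Δ: 0! 2! 6! / 9! → 1/252
sum: t=0:+1/36 = 1/36
3j²(1 3 4; 0 0 0) = Δ·Π!·Σ² = 4/63  (sign +1)
sum: t=0:+1/96 = 1/96
3j²(1 3 4; -1 1 0) = Δ·Π!·Σ² = 1/42  (sign +1)
combine: 4πI² = 189·4/63·1/42 = 2/7
take √, sign +1: I = 0.15078601

0.150786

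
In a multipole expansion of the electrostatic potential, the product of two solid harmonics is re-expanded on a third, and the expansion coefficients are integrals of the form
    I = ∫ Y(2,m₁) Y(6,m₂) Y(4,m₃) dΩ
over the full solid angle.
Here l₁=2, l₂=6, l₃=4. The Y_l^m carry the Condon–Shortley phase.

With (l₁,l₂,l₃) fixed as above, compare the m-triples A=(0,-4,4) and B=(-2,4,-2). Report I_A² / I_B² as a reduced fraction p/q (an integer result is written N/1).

3/14

Same 2,6,4: normalisation and zero-m 3j drop out of the ratio.
A: Δ: 4! 0! 8! / 13! → 1/6435; sum: t=2:+1/161280 = 1/161280; 3j²(2 6 4; 0 -4 4) = Δ·Π!·Σ² = 1/143  (sign +1)
B: Δ: 4! 0! 8! / 13! → 1/6435; sum: t=4:+1/34560 = 1/34560; 3j²(2 6 4; -2 4 -2) = Δ·Π!·Σ² = 14/429  (sign +1)
I_A²/I_B² = (1/143)/(14/429) = 3/14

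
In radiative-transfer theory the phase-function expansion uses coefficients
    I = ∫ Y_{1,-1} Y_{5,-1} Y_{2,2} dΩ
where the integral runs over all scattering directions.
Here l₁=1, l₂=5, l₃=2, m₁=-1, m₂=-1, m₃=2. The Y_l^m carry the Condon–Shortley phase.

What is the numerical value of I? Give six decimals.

0.000000

triangle: need 4≤l₃≤6, have 2; I=0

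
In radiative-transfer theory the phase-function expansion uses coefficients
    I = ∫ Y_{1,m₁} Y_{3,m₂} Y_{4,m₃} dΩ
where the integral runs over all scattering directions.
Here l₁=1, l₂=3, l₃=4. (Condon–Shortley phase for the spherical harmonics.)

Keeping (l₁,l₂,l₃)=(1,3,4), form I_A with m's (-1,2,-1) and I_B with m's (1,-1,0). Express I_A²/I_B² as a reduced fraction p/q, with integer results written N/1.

1/2

Same 1,3,4: normalisation and zero-m 3j drop out of the ratio.
A: Δ: 0! 2! 6! / 9! → 1/252; sum: t=0:+1/240 = 1/240; 3j²(1 3 4; -1 2 -1) = Δ·Π!·Σ² = 1/84  (sign -1)
B: Δ: 0! 2! 6! / 9! → 1/252; sum: t=0:+1/96 = 1/96; 3j²(1 3 4; 1 -1 0) = Δ·Π!·Σ² = 1/42  (sign +1)
I_A²/I_B² = (1/84)/(1/42) = 1/2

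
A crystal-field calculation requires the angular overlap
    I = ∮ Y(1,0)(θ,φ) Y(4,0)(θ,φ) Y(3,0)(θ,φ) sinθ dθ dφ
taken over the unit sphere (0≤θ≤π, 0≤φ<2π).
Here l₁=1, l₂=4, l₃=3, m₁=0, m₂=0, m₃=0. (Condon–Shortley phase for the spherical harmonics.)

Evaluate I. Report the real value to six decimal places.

0.246233

m-sum 0 ✓  L=8 even ✓  3≤3≤5 ✓
Π(2lᵢ+1) = 3×9×7 = 189
triangle coeff Δ(1,4,3) = 1/252
Σ_t [1,1]: t=1:−1/36 = -1/36
(3j)²=4/63 [(1 4 3; 0 0 0)], sign=+1
(m-triple is (0,0,0) — same symbol as above.)
⇒ 4πI² = 16/21
I = (+1)√(16/21/(4π)) = 0.24623252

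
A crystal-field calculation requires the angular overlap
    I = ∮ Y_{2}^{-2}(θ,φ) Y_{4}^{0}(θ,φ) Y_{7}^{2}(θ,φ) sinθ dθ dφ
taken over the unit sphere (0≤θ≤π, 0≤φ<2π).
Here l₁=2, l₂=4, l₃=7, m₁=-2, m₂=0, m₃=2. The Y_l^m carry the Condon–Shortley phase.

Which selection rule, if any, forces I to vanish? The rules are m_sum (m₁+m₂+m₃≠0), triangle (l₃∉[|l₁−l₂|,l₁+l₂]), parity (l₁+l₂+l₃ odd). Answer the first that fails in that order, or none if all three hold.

azimuthal sum: -2 + 0 + 2 = 0  ✓
2 ≤ 7 ≤ 6 (triangle on l)  ✗
L = 2 + 4 + 7 = 13 (odd)

triangle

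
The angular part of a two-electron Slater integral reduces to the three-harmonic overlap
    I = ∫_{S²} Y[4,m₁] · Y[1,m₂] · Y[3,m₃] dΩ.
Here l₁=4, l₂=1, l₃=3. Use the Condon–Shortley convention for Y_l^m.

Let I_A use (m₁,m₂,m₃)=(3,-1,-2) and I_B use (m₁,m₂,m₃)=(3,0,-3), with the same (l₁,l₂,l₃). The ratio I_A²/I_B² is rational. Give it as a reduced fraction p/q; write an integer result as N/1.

l's match ⇒ only the (l;m) 3-j factors differ between A and B.
A: triangle coeff Δ(4,1,3) = 1/252; Σ_t [0,0]: t=0:+1/240 = 1/240; (3j)²=1/12 [(4 1 3; 3 -1 -2)], sign=-1
B: triangle coeff Δ(4,1,3) = 1/252; Σ_t [1,1]: t=1:−1/720 = -1/720; (3j)²=1/36 [(4 1 3; 3 0 -3)], sign=-1
I_A²/I_B² = (1/12)/(1/36) = 3/1

3/1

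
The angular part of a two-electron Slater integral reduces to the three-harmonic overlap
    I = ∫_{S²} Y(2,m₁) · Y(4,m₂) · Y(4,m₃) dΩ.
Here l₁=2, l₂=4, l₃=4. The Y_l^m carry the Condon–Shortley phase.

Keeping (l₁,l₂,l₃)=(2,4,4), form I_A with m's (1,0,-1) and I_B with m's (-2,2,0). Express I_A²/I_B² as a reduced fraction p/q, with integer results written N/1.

1/18

Shared (l₁,l₂,l₃)=(2,4,4): N and (l;000)² cancel in I_A²/I_B².
A: Δ = 2!·2!·6!/11! = 1/13860; Racah Σ t=0..1: t=0:+1/96 t=1:−1/72 = -1/288; ⇒ 3j(2 4 4; 1 0 -1)² = 1/462, sgn +1
B: Δ = 2!·2!·6!/11! = 1/13860; Racah Σ t=2..2: t=2:+1/192 = 1/192; ⇒ 3j(2 4 4; -2 2 0)² = 3/77, sgn +1
I_A²/I_B² = (1/462)/(3/77) = 1/18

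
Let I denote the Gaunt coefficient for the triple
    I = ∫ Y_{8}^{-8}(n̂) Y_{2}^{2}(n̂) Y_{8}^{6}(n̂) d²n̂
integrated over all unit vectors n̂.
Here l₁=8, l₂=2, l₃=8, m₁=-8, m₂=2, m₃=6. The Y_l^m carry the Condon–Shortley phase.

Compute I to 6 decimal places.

-0.059388

Rules hold: Σm=0, L=18 even, 6≤8≤10.
N = 17·5·17 = 1445
Δ = 2!·14!·2!/19! = 1/348840
Racah Σ t=0..2: t=0:+1/116121600 t=1:−1/25401600 t=2:+1/116121600 = -1/45158400
⇒ 3j(8 2 8; 0 0 0)² = 24/1615, sgn -1
Racah Σ t=2..2: t=2:+1/348713164800 = 1/348713164800
⇒ 3j(8 2 8; -8 2 6)² = 2/969, sgn +1
4πI² = N·(3j₀)²·(3jₘ)² = 16/361
I = -1·√(0.0443213/4π) = -0.05938838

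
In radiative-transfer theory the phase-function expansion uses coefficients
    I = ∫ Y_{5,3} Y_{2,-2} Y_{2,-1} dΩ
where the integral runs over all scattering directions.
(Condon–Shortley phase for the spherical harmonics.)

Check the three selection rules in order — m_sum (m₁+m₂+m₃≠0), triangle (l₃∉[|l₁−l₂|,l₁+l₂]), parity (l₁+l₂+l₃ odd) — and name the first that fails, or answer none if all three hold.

azimuthal sum: 3 − 2 − 1 = 0  ✓
3 ≤ 2 ≤ 7 (triangle on l)  ✗
L = 5 + 2 + 2 = 9 (odd)

triangle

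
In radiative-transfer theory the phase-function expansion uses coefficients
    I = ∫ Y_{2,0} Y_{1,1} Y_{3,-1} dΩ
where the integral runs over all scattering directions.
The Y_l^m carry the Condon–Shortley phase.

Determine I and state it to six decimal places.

m-sum 0 ✓  L=6 even ✓  1≤3≤3 ✓
Π(2lᵢ+1) = 5×3×7 = 105
triangle coeff Δ(2,1,3) = 1/105
Σ_t [0,0]: t=0:+1/4 = 1/4
(3j)²=3/35 [(2 1 3; 0 0 0)], sign=-1
Σ_t [0,0]: t=0:+1/8 = 1/8
(3j)²=2/35 [(2 1 3; 0 1 -1)], sign=+1
⇒ 4πI² = 18/35
I = (-1)√(18/35/(4π)) = -0.20230066

-0.202301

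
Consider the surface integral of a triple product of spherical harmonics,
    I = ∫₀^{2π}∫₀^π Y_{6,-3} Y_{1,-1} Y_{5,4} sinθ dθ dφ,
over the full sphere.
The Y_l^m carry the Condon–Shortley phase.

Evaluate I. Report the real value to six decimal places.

-0.070770

m-sum 0 ✓  L=12 even ✓  5≤5≤7 ✓
Π(2lᵢ+1) = 13×3×11 = 429
triangle coeff Δ(6,1,5) = 1/858
Σ_t [1,1]: t=1:−1/14400 = -1/14400
(3j)²=6/143 [(6 1 5; 0 0 0)], sign=+1
Σ_t [0,0]: t=0:+1/725760 = 1/725760
(3j)²=1/286 [(6 1 5; -3 -1 4)], sign=-1
⇒ 4πI² = 9/143
I = (-1)√(9/143/(4π)) = -0.07076985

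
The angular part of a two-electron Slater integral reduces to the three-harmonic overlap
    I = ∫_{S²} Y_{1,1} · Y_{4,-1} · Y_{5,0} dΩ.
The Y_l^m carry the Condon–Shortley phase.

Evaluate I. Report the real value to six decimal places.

0.155288

Rules hold: Σm=0, L=10 even, 3≤5≤5.
N = 3·9·11 = 297
Δ = 0!·2!·8!/11! = 1/495
Racah Σ t=0..0: t=0:+1/576 = 1/576
⇒ 3j(1 4 5; 0 0 0)² = 5/99, sgn -1
Racah Σ t=0..0: t=0:+1/1440 = 1/1440
⇒ 3j(1 4 5; 1 -1 0)² = 2/99, sgn -1
4πI² = N·(3j₀)²·(3jₘ)² = 10/33
I = +1·√(0.30303/4π) = 0.15528807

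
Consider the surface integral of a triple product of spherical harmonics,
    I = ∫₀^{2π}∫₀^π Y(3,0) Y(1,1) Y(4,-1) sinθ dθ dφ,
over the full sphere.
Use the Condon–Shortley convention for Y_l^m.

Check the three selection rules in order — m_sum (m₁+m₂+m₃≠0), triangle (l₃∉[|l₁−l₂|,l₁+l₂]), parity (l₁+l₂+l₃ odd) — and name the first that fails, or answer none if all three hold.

none

azimuthal sum: 0 + 1 − 1 = 0  ✓
2 ≤ 4 ≤ 4 (triangle on l)  ✓
L = 3 + 1 + 4 = 8 (even)  ✓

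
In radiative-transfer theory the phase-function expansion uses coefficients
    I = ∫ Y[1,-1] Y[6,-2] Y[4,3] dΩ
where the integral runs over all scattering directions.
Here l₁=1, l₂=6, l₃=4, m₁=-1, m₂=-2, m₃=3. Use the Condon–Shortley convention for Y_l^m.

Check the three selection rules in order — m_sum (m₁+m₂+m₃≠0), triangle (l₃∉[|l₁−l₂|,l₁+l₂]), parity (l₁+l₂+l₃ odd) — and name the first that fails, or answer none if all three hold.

m₁+m₂+m₃ = -1 − 2 + 3 = 0  ✓
triangle: |1−6|=5 ≤ l₃=4 ≤ 1+6=7  ✗
parity: l₁+l₂+l₃ = 11 is odd

triangle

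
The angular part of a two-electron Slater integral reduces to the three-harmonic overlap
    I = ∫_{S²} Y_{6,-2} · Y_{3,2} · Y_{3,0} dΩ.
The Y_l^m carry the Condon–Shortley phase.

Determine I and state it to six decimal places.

0.177420

Checks pass: Σm=0; 12 even; l₃=3∈[3,9].
(2·6+1)(2·3+1)(2·3+1) = 637
Δ: 6! 6! 0! / 13! → 1/12012
sum: t=3:−1/1296 = -1/1296
3j²(6 3 3; 0 0 0) = Δ·Π!·Σ² = 100/3003  (sign +1)
sum: t=5:−1/4320 = -1/4320
3j²(6 3 3; -2 2 0) = Δ·Π!·Σ² = 8/429  (sign +1)
combine: 4πI² = 637·100/3003·8/429 = 5600/14157
take √, sign +1: I = 0.17742036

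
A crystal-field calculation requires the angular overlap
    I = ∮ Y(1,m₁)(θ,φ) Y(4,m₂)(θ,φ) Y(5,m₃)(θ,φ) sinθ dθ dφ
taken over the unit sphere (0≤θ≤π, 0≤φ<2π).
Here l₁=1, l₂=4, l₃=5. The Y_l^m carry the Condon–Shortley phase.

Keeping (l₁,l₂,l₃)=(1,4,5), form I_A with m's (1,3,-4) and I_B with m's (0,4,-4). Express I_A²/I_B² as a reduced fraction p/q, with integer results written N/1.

l's match ⇒ only the (l;m) 3-j factors differ between A and B.
A: triangle coeff Δ(1,4,5) = 1/495; Σ_t [0,0]: t=0:+1/10080 = 1/10080; (3j)²=4/55 [(1 4 5; 1 3 -4)], sign=-1
B: triangle coeff Δ(1,4,5) = 1/495; Σ_t [0,0]: t=0:+1/40320 = 1/40320; (3j)²=1/55 [(1 4 5; 0 4 -4)], sign=-1
I_A²/I_B² = (4/55)/(1/55) = 4/1

4/1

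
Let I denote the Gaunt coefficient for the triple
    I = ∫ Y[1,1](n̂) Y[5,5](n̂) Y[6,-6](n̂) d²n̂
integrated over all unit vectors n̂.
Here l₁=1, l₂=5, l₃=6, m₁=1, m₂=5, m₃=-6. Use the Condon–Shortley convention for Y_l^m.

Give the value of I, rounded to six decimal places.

0.331940

Checks pass: Σm=0; 12 even; l₃=6∈[4,6].
(2·1+1)(2·5+1)(2·6+1) = 429
Δ: 0! 2! 10! / 13! → 1/858
sum: t=0:+1/14400 = 1/14400
3j²(1 5 6; 0 0 0) = Δ·Π!·Σ² = 6/143  (sign +1)
sum: t=0:+1/7257600 = 1/7257600
3j²(1 5 6; 1 5 -6) = Δ·Π!·Σ² = 1/13  (sign +1)
combine: 4πI² = 429·6/143·1/13 = 18/13
take √, sign +1: I = 0.33194004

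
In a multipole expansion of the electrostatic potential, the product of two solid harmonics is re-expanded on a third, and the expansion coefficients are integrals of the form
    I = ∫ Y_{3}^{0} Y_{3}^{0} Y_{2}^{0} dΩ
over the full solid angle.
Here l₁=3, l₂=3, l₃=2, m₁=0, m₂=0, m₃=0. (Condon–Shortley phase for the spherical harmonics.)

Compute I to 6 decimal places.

Checks pass: Σm=0; 8 even; l₃=2∈[0,6].
(2·3+1)(2·3+1)(2·2+1) = 245
Δ: 4! 2! 2! / 9! → 1/3780
sum: t=1:−1/24 t=2:+1/4 t=3:−1/24 = 1/6
3j²(3 3 2; 0 0 0) = Δ·Π!·Σ² = 4/105  (sign +1)
(m-triple is (0,0,0) — same symbol as above.)
combine: 4πI² = 245·4/105·4/105 = 16/45
take √, sign +1: I = 0.16820883

0.168209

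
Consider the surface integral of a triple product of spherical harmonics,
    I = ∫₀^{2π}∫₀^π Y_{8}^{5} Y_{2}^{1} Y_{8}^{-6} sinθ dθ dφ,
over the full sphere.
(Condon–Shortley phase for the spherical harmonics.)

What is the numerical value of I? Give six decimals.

m-sum 0 ✓  L=18 even ✓  6≤8≤10 ✓
Π(2lᵢ+1) = 17×5×17 = 1445
triangle coeff Δ(8,2,8) = 1/348840
Σ_t [0,2]: t=0:+1/116121600 t=1:−1/25401600 t=2:+1/116121600 = -1/45158400
(3j)²=24/1615 [(8 2 8; 0 0 0)], sign=-1
Σ_t [1,2]: t=1:−1/1916006400 t=2:+1/12454041600 = -1/2264371200
(3j)²=847/38760 [(8 2 8; 5 1 -6)], sign=-1
⇒ 4πI² = 847/1805
I = (+1)√(847/1805/(4π)) = 0.19324051

0.193241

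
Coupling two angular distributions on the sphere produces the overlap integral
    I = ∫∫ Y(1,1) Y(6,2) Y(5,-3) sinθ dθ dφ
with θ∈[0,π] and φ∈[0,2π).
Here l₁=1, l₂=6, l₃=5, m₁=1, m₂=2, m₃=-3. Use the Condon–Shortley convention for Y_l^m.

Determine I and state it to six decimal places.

0.100084

Rules hold: Σm=0, L=12 even, 5≤5≤7.
N = 3·13·11 = 429
Δ = 2!·0!·10!/13! = 1/858
Racah Σ t=1..1: t=1:−1/14400 = -1/14400
⇒ 3j(1 6 5; 0 0 0)² = 6/143, sgn +1
Racah Σ t=0..0: t=0:+1/161280 = 1/161280
⇒ 3j(1 6 5; 1 2 -3)² = 1/143, sgn +1
4πI² = N·(3j₀)²·(3jₘ)² = 18/143
I = +1·√(0.125874/4π) = 0.10008369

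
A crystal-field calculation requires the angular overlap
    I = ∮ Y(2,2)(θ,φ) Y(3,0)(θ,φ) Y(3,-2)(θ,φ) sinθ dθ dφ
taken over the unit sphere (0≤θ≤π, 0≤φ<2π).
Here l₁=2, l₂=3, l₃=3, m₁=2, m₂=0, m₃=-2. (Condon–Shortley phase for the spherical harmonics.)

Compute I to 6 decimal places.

Rules hold: Σm=0, L=8 even, 1≤3≤5.
N = 5·7·7 = 245
Δ = 2!·2!·4!/9! = 1/3780
Racah Σ t=0..2: t=0:+1/24 t=1:−1/4 t=2:+1/24 = -1/6
⇒ 3j(2 3 3; 0 0 0)² = 4/105, sgn +1
Racah Σ t=0..0: t=0:+1/24 = 1/24
⇒ 3j(2 3 3; 2 0 -2)² = 1/21, sgn -1
4πI² = N·(3j₀)²·(3jₘ)² = 4/9
I = -1·√(0.444444/4π) = -0.18806319

-0.188063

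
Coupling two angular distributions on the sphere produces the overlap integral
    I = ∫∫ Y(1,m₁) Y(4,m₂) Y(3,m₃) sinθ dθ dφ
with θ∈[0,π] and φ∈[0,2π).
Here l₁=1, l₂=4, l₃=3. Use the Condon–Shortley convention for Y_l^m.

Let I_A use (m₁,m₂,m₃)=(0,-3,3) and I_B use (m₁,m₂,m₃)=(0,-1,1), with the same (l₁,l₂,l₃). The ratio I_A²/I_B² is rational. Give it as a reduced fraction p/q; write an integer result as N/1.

7/15

Shared (l₁,l₂,l₃)=(1,4,3): N and (l;000)² cancel in I_A²/I_B².
A: Δ = 2!·0!·6!/9! = 1/252; Racah Σ t=1..1: t=1:−1/720 = -1/720; ⇒ 3j(1 4 3; 0 -3 3)² = 1/36, sgn -1
B: Δ = 2!·0!·6!/9! = 1/252; Racah Σ t=1..1: t=1:−1/48 = -1/48; ⇒ 3j(1 4 3; 0 -1 1)² = 5/84, sgn -1
I_A²/I_B² = (1/36)/(5/84) = 7/15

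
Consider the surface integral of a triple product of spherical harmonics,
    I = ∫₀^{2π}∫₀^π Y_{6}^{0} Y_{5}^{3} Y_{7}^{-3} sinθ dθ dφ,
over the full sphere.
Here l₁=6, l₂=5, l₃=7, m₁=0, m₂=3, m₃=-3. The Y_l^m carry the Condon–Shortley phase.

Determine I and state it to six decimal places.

0.130140

Checks pass: Σm=0; 18 even; l₃=7∈[1,11].
(2·6+1)(2·5+1)(2·7+1) = 2145
Δ: 4! 8! 6! / 19! → 1/174594420
sum: t=0:+1/4147200 t=1:−1/207360 t=2:+1/82944 t=3:−1/207360 t=4:+1/4147200 = 1/345600
3j²(6 5 7; 0 0 0) = Δ·Π!·Σ² = 420/46189  (sign -1)
sum: t=2:+1/1658880 t=3:−1/518400 t=4:+1/1658880 = -1/1382400
3j²(6 5 7; 0 3 -3) = Δ·Π!·Σ² = 504/46189  (sign -1)
combine: 4πI² = 2145·420/46189·504/46189 = 3175200/14919047
take √, sign +1: I = 0.13013978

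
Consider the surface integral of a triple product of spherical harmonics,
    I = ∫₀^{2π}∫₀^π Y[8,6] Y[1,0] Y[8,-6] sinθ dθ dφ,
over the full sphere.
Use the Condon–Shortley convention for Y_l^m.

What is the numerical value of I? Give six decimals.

Σlᵢ=17 odd — θ-integrand is odd under cosθ→−cosθ; I=0

0.000000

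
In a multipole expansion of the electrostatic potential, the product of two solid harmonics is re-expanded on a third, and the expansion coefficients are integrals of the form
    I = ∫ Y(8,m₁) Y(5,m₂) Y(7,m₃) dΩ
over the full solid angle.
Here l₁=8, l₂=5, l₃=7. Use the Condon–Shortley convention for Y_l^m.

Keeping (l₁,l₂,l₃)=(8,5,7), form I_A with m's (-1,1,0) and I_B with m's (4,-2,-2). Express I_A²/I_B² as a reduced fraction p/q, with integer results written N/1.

1587/3773

Same 8,5,7: normalisation and zero-m 3j drop out of the ratio.
A: Δ: 6! 10! 4! / 21! → 1/814773960; sum: t=2:+1/34836480 t=3:−1/3732480 t=4:+1/2764800 t=5:−1/12441600 t=6:+1/522547200 = 23/522547200; 3j²(8 5 7; -1 1 0) = Δ·Π!·Σ² = 529/277134  (sign -1)
B: Δ: 6! 10! 4! / 21! → 1/814773960; sum: t=0:+1/74649600 t=1:−1/14515200 t=2:+1/23224320 t=3:−1/313528320 = -7/447897600; 3j²(8 5 7; 4 -2 -2) = Δ·Π!·Σ² = 343/75582  (sign +1)
I_A²/I_B² = (529/277134)/(343/75582) = 1587/3773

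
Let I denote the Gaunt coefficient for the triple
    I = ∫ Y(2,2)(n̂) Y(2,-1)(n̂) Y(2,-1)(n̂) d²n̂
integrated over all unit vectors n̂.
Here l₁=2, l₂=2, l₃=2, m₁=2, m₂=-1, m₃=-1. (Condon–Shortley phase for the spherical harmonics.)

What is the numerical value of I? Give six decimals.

0.220728

Rules hold: Σm=0, L=6 even, 0≤2≤4.
N = 5·5·5 = 125
Δ = 2!·2!·2!/7! = 1/630
Racah Σ t=0..2: t=0:+1/8 t=1:−1/1 t=2:+1/8 = -3/4
⇒ 3j(2 2 2; 0 0 0)² = 2/35, sgn -1
Racah Σ t=0..0: t=0:+1/4 = 1/4
⇒ 3j(2 2 2; 2 -1 -1)² = 3/35, sgn -1
4πI² = N·(3j₀)²·(3jₘ)² = 30/49
I = +1·√(0.612245/4π) = 0.22072812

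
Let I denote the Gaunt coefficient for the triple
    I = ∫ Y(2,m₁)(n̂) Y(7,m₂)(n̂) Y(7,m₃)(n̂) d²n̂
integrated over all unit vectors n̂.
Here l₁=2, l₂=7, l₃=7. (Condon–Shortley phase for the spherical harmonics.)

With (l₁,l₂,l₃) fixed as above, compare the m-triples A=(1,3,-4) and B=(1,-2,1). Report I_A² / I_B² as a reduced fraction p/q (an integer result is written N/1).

Same 2,7,7: normalisation and zero-m 3j drop out of the ratio.
A: Δ: 2! 2! 12! / 17! → 1/185640; sum: t=0:+1/14515200 t=1:−1/4354560 = -1/6220800; 3j²(2 7 7; 1 3 -4) = Δ·Π!·Σ² = 77/4420  (sign +1)
B: Δ: 2! 2! 12! / 17! → 1/185640; sum: t=0:+1/1209600 t=1:−1/1935360 = 1/3225600; 3j²(2 7 7; 1 -2 1) = Δ·Π!·Σ² = 243/61880  (sign +1)
I_A²/I_B² = (77/4420)/(243/61880) = 1078/243

1078/243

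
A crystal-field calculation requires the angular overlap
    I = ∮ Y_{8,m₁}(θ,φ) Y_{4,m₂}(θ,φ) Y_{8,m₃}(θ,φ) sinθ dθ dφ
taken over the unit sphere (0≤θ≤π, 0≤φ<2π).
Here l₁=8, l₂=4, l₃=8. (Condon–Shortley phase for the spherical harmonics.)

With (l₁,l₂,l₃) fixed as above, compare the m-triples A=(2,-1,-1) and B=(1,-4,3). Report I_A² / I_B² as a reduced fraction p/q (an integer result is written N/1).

Shared (l₁,l₂,l₃)=(8,4,8): N and (l;000)² cancel in I_A²/I_B².
A: Δ = 4!·12!·4!/21! = 1/185175900; Racah Σ t=0..3: t=0:+1/74649600 t=1:−1/14515200 t=2:+1/23224320 t=3:−1/313528320 = -7/447897600; ⇒ 3j(8 4 8; 2 -1 -1)² = 343/75582, sgn +1
B: Δ = 4!·12!·4!/21! = 1/185175900; Racah Σ t=0..0: t=0:+1/348364800 = 1/348364800; ⇒ 3j(8 4 8; 1 -4 3)² = 66/4199, sgn -1
I_A²/I_B² = (343/75582)/(66/4199) = 343/1188

343/1188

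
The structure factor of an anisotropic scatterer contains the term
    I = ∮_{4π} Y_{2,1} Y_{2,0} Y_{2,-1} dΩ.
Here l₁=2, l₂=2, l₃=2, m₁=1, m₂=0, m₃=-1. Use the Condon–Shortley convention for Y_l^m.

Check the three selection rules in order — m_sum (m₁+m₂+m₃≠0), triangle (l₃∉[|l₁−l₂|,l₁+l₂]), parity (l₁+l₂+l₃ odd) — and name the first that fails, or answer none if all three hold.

Σmᵢ = 0  ✓
l₃∈[|l₁−l₂|,l₁+l₂]=[0,4], have l₃=2  ✓
Σlᵢ = 6 ⇒ even  ✓

none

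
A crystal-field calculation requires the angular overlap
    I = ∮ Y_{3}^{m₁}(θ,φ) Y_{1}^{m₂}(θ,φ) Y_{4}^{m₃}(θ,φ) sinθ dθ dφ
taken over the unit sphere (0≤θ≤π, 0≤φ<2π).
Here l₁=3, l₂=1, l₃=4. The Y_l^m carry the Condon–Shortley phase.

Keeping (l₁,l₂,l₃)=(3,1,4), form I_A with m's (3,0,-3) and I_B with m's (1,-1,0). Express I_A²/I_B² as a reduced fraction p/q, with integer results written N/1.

l's match ⇒ only the (l;m) 3-j factors differ between A and B.
A: triangle coeff Δ(3,1,4) = 1/252; Σ_t [0,0]: t=0:+1/720 = 1/720; (3j)²=1/36 [(3 1 4; 3 0 -3)], sign=-1
B: triangle coeff Δ(3,1,4) = 1/252; Σ_t [0,0]: t=0:+1/96 = 1/96; (3j)²=1/42 [(3 1 4; 1 -1 0)], sign=+1
I_A²/I_B² = (1/36)/(1/42) = 7/6

7/6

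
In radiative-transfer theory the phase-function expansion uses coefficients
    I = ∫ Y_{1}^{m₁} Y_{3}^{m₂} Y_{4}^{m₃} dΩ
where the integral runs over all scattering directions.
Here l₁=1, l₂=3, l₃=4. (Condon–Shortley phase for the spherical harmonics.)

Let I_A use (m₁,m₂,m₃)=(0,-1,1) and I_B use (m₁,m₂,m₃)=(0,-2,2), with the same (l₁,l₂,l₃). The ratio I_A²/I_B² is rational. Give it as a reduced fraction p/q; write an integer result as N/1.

5/4

Same 1,3,4: normalisation and zero-m 3j drop out of the ratio.
A: Δ: 0! 2! 6! / 9! → 1/252; sum: t=0:+1/48 = 1/48; 3j²(1 3 4; 0 -1 1) = Δ·Π!·Σ² = 5/84  (sign -1)
B: Δ: 0! 2! 6! / 9! → 1/252; sum: t=0:+1/120 = 1/120; 3j²(1 3 4; 0 -2 2) = Δ·Π!·Σ² = 1/21  (sign +1)
I_A²/I_B² = (5/84)/(1/21) = 5/4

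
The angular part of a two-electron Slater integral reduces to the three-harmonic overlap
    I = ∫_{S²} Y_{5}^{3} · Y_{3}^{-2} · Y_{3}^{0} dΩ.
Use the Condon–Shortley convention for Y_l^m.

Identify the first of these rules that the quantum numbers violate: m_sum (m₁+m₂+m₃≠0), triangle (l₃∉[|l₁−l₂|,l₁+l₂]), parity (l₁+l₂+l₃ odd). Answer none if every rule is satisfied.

m₁+m₂+m₃ = 3 − 2 + 0 = 1  ✗
triangle: |5−3|=2 ≤ l₃=3 ≤ 5+3=8
parity: l₁+l₂+l₃ = 11 is odd

m_sum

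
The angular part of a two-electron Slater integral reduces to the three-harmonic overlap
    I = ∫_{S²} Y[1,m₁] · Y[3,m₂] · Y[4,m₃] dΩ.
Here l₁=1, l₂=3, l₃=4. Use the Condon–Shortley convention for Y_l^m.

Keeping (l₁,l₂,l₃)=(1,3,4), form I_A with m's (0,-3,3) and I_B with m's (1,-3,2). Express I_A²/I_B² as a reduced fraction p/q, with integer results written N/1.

l's match ⇒ only the (l;m) 3-j factors differ between A and B.
A: triangle coeff Δ(1,3,4) = 1/252; Σ_t [0,0]: t=0:+1/720 = 1/720; (3j)²=1/36 [(1 3 4; 0 -3 3)], sign=-1
B: triangle coeff Δ(1,3,4) = 1/252; Σ_t [0,0]: t=0:+1/1440 = 1/1440; (3j)²=1/252 [(1 3 4; 1 -3 2)], sign=+1
I_A²/I_B² = (1/36)/(1/252) = 7/1

7/1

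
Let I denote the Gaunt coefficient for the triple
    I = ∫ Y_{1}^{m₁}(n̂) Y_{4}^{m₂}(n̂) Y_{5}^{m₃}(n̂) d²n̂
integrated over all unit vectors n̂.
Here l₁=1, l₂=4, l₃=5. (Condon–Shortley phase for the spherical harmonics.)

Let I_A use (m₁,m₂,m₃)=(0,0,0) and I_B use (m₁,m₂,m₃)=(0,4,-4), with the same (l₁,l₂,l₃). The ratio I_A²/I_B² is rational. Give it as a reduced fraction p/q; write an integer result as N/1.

25/9

Shared (l₁,l₂,l₃)=(1,4,5): N and (l;000)² cancel in I_A²/I_B².
A: Δ = 0!·2!·8!/11! = 1/495; Racah Σ t=0..0: t=0:+1/576 = 1/576; ⇒ 3j(1 4 5; 0 0 0)² = 5/99, sgn -1
B: Δ = 0!·2!·8!/11! = 1/495; Racah Σ t=0..0: t=0:+1/40320 = 1/40320; ⇒ 3j(1 4 5; 0 4 -4)² = 1/55, sgn -1
I_A²/I_B² = (5/99)/(1/55) = 25/9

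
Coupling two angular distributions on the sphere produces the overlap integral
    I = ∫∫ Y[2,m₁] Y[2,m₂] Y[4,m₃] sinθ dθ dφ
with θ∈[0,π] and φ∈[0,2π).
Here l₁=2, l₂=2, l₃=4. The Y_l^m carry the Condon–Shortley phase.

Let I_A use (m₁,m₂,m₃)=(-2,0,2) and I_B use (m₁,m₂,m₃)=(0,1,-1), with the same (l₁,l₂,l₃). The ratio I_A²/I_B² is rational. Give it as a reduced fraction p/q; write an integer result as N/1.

Same 2,2,4: normalisation and zero-m 3j drop out of the ratio.
A: Δ: 0! 4! 4! / 9! → 1/630; sum: t=0:+1/96 = 1/96; 3j²(2 2 4; -2 0 2) = Δ·Π!·Σ² = 1/42  (sign +1)
B: Δ: 0! 4! 4! / 9! → 1/630; sum: t=0:+1/24 = 1/24; 3j²(2 2 4; 0 1 -1) = Δ·Π!·Σ² = 1/21  (sign -1)
I_A²/I_B² = (1/42)/(1/21) = 1/2

1/2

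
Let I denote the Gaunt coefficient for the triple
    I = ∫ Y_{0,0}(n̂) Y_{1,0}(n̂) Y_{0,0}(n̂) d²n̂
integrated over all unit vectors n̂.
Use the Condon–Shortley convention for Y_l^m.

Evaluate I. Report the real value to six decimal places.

l₃=0 ∉ [1,1] — triangle fails ⇒ I = 0

0.000000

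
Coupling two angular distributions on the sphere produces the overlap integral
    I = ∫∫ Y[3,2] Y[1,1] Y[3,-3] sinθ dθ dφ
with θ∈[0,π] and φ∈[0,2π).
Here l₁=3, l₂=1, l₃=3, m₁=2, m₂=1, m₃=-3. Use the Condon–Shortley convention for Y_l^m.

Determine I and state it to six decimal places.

0.000000

l₁+l₂+l₃=7 is odd: 3j(l;000)=0 ⇒ I=0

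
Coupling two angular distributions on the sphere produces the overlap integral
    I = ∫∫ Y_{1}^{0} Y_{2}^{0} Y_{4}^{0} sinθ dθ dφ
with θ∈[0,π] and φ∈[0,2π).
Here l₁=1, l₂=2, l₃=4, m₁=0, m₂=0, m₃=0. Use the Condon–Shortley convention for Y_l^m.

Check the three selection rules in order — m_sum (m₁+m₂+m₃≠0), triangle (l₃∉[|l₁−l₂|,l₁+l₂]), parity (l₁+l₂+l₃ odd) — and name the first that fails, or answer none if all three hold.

triangle

Σmᵢ = 0  ✓
l₃∈[|l₁−l₂|,l₁+l₂]=[1,3], have l₃=4  ✗
Σlᵢ = 7 ⇒ odd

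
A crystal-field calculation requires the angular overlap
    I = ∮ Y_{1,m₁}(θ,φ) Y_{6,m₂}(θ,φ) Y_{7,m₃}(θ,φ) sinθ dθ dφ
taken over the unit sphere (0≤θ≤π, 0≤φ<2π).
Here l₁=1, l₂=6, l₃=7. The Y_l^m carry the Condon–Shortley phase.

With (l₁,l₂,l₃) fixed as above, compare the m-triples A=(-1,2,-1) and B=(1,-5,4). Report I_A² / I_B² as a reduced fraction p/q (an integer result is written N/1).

5/1

l's match ⇒ only the (l;m) 3-j factors differ between A and B.
A: triangle coeff Δ(1,6,7) = 1/1365; Σ_t [0,0]: t=0:+1/1935360 = 1/1935360; (3j)²=1/91 [(1 6 7; -1 2 -1)], sign=+1
B: triangle coeff Δ(1,6,7) = 1/1365; Σ_t [0,0]: t=0:+1/79833600 = 1/79833600; (3j)²=1/455 [(1 6 7; 1 -5 4)], sign=-1
I_A²/I_B² = (1/91)/(1/455) = 5/1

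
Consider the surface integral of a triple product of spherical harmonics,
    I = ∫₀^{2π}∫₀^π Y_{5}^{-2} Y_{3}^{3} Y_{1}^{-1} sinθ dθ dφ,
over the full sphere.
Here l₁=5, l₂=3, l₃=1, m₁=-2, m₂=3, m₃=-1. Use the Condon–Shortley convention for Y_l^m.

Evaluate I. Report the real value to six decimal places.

0.000000

|5−3|≤1≤5+3 violated ⇒ I = 0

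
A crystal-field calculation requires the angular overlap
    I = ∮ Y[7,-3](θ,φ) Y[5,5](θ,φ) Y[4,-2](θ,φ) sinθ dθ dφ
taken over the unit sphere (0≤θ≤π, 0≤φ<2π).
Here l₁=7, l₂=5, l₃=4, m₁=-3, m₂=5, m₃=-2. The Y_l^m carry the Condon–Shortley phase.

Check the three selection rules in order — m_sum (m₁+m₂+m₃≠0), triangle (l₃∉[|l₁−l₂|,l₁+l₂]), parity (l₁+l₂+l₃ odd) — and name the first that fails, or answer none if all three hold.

none

azimuthal sum: -3 + 5 − 2 = 0  ✓
2 ≤ 4 ≤ 12 (triangle on l)  ✓
L = 7 + 5 + 4 = 16 (even)  ✓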